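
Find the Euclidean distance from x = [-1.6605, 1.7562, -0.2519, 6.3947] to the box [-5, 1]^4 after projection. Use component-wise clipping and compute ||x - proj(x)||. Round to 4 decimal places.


Project each component onto [-5, 1].
clip(-1.6605) = -1.6605, clip(1.7562) = 1.0, clip(-0.2519) = -0.2519, clip(6.3947) = 1.0
Projection = [-1.6605, 1.0, -0.2519, 1.0]
Squared diffs: [0.0, 0.5718, 0.0, 29.1028]
Distance = sqrt(29.6746) = 5.4474


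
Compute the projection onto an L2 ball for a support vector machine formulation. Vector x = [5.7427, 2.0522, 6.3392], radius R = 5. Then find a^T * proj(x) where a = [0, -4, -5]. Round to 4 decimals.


Step 1: Compute ||x|| (intermediates to 6 decimals).
||x|| = sqrt(5.7427^2 + 2.0522^2 + 6.3392^2) = 8.796339
Step 2: Project.
Since ||x|| > R, scale = R/||x|| = 5/8.796339 = 0.568418, proj(x) = scale * x
proj(x) = [3.264254, 1.166507, 3.603315]
Step 3: Dot product.
a^T * proj(x) = 0*3.264254 - 4*1.166507 - 5*3.603315 = -22.6826


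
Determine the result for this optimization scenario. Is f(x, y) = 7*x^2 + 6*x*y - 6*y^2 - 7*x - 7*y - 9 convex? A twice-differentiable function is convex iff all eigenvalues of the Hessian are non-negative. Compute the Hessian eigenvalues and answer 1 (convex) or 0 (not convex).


The Hessian of f(x,y) = 7*x^2 + 6*x*y - 6*y^2 - 7*x - 7*y - 9 is:
H = [[14, 6], [6, -12]]
Trace = 14 - 12 = 2
Determinant = 14*-12 - (6)^2 = -204
Discriminant = (2)^2 - 4*-204 = 820.0
Eigenvalues: lambda_1 = -13.3178, lambda_2 = 15.3178
The function is not convex.

0


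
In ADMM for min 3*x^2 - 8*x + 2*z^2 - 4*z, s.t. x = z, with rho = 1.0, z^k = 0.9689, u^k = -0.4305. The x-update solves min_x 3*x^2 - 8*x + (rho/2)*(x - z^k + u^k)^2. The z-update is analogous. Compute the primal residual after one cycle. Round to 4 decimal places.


ADMM iteration with rho = 1.0, z^k = 0.9689, u^k = -0.4305
Step 1: x-update.
Minimize 3*x^2 - 8*x + (1.0/2)*(x - 0.9689 - 0.4305)^2
FOC: (2*3 + 1.0)*x = 8 + 1.0*(0.9689 + 0.4305)
x^{k+1} = 1.3428
Step 2: z-update.
Minimize 2*z^2 - 4*z + (1.0/2)*(1.3428 - z - 0.4305)^2
FOC: (2*2 + 1.0)*z = 4 + 1.0*(1.3428 - 0.4305)
z^{k+1} = 0.9825
Step 3: u-update.
u^{k+1} = -0.4305 + 1.3428 - 0.9825 = -0.0702
Step 4: Primal residual = |1.3428 - 0.9825| = 0.3603


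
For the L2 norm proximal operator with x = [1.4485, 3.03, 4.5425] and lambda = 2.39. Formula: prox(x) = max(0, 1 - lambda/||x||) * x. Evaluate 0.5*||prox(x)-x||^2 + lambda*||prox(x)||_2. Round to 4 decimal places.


Step 1: Compute ||x||.
||x|| = 5.6492
Step 2: Compute scaling factor.
scale = max(0, 1 - 2.39/5.6492) = 0.5769
Step 3: prox(x) = [0.8357, 1.7481, 2.6207]
||prox(x)|| = 3.2592
Step 4: Proximal objective.
0.5*||prox-x||^2 = 2.8561
lambda*||prox|| = 7.7895
Total = 10.6455


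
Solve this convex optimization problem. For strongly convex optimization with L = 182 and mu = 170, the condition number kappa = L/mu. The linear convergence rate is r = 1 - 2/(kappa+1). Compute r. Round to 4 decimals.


Step 1: Compute the condition number.
kappa = L/mu = 182/170 = 1.0706
Step 2: Compute the convergence rate.
r = 1 - 2/(kappa + 1) = 1 - 2*mu/(L + mu) = (L - mu)/(L + mu) = 12/352 = 0.0341


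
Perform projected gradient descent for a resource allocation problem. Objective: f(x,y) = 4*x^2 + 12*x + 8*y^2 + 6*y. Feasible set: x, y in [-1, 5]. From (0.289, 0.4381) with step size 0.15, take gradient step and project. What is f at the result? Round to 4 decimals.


Step 1: Compute gradient at (0.289, 0.4381).
grad_x = 2*4*0.289 + 12 = 14.312
grad_y = 2*8*0.4381 + 6 = 13.0096
Step 2: Gradient step.
x_raw = 0.289 - 0.15*14.312 = -1.8578
y_raw = 0.4381 - 0.15*13.0096 = -1.5133
Step 3: Project onto [-1, 5].
x_proj = clip(-1.8578) = -1.0
y_proj = clip(-1.5133) = -1.0
Step 4: Evaluate f.
f(-1.0, -1.0) = -6.0


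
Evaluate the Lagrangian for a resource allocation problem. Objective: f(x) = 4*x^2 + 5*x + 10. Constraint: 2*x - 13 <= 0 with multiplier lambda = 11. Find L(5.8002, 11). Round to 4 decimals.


Step 1: Evaluate f(x).
f(5.8002) = 4*5.8002^2 + 5*5.8002 + 10 = 173.5703
Step 2: Evaluate g(x).
g(5.8002) = 2*5.8002 - 13 = -1.3996
Step 3: Compute Lagrangian.
L = 173.5703 + 11*-1.3996 = 158.1747


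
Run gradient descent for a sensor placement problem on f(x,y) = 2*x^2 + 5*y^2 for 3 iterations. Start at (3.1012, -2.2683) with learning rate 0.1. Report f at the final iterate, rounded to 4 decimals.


Gradient descent on f(x,y) = 2*x^2 + 5*y^2.
Starting point: (3.1012, -2.2683), alpha = 0.1
Step 1: grad_x = 2*2*3.1012 = 12.4048, grad_y = 2*5*-2.2683 = -22.683
  x_1 = 3.1012 - 0.1*12.4048 = 1.8607
  y_1 = -2.2683 - 0.1*-22.683 = 0.0
Step 2: grad_x = 2*2*1.8607 = 7.4429, grad_y = 2*5*0.0 = 0.0
  x_2 = 1.8607 - 0.1*7.4429 = 1.1164
  y_2 = 0.0 - 0.1*0.0 = 0.0
Step 3: grad_x = 2*2*1.1164 = 4.4657, grad_y = 2*5*0.0 = 0.0
  x_3 = 1.1164 - 0.1*4.4657 = 0.6699
  y_3 = 0.0 - 0.1*0.0 = 0.0
f(0.6699, 0.0) = 2*0.6699^2 + 5*0.0^2 = 0.8974


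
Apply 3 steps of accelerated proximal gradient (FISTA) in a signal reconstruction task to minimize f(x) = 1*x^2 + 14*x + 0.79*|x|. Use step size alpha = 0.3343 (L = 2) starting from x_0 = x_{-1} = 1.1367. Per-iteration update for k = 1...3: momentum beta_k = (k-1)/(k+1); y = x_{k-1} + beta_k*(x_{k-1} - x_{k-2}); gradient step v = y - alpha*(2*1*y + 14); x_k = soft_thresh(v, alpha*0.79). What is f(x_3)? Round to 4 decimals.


FISTA on f(x) = 1*x^2 + 14*x + 0.79*|x|
L = 2, alpha = 0.3343
Iteration 1: beta = 0.0, y = 1.1367 + 0.0*(1.1367 - 1.1367) = 1.1367
  grad(y) = 16.2734, v = y - alpha*grad = -4.3035
  prox(v) = soft_thresh(-4.3035, 0.2641) = -4.0394
Iteration 2: beta = 0.3333, y = -4.0394 + 0.3333*(-4.0394 - 1.1367) = -5.7648
  grad(y) = 2.4705, v = y - alpha*grad = -6.5906
  prox(v) = soft_thresh(-6.5906, 0.2641) = -6.3265
Iteration 3: beta = 0.5, y = -6.3265 + 0.5*(-6.3265 + 4.0394) = -7.4701
  grad(y) = -0.9402, v = y - alpha*grad = -7.1558
  prox(v) = soft_thresh(-7.1558, 0.2641) = -6.8917
f(x_3) = 1*(-6.8917)^2 + 14*(-6.8917) + 0.79*|-6.8917| = -43.5438


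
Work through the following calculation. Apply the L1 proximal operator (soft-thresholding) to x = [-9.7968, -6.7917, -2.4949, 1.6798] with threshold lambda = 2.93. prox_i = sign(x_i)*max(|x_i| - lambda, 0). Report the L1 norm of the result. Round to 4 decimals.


Soft-thresholding with lambda = 2.93:
prox(-9.7968) = sign(-9.7968)*max(|-9.7968| - 2.93, 0) = -6.8668
prox(-6.7917) = sign(-6.7917)*max(|-6.7917| - 2.93, 0) = -3.8617
prox(-2.4949) = sign(-2.4949)*max(|-2.4949| - 2.93, 0) = 0.0
prox(1.6798) = sign(1.6798)*max(|1.6798| - 2.93, 0) = 0.0
prox(x) = [-6.8668, -3.8617, 0.0, 0.0]
||prox(x)||_1 = 6.8668 + 3.8617 + 0.0 + 0.0 = 10.7285


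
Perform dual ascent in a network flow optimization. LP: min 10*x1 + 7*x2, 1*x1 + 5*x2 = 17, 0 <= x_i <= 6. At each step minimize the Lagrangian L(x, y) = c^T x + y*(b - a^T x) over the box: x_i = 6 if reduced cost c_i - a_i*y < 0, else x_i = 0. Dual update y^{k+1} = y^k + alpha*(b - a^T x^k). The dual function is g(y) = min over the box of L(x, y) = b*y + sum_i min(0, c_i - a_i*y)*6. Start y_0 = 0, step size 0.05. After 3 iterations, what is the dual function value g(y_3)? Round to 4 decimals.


Dual ascent for LP: min 10*x1 + 7*x2, 1*x1 + 5*x2 = 17, 0 <= x_i <= 6
Step 1: y^k = 0.0, reduced costs: (10.0, 7.0)
  x^k = (0.0, 0.0), subgradient = b - a^T x = 17.0
  y^{k+1} = 0.0 + 0.05*17.0 = 0.85
Step 2: y^k = 0.85, reduced costs: (9.15, 2.75)
  x^k = (0.0, 0.0), subgradient = b - a^T x = 17.0
  y^{k+1} = 0.85 + 0.05*17.0 = 1.7
Step 3: y^k = 1.7, reduced costs: (8.3, -1.5)
  x^k = (0.0, 6.0), subgradient = b - a^T x = -13.0
  y^{k+1} = 1.7 + 0.05*-13.0 = 1.05
Dual objective at y_3 = 1.05: reduced costs (8.95, 1.75), box minimizer x = (0.0, 0.0)
g(y_3) = b*y + (c1 - a1*y)*x1 + (c2 - a2*y)*x2 = 17*1.05 + 8.95*0.0 + 1.75*0.0 = 17.85 + 0.0 + 0.0 = 17.85


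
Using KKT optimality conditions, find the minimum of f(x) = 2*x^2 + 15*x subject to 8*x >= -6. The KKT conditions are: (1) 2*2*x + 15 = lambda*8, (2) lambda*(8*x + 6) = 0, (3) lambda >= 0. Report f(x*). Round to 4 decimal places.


Step 1: Try lambda = 0 (constraint inactive).
x_unc = -15/(2*2) = -3.75
Check: 8*-3.75 = -30.0 < -6 -- violated!
Step 2: Constraint must be active: 8*x = -6
x* = -6/8 = -0.75
lambda = (2*2*(-0.75) + 15)/8 = 1.5
Step 3: Compute optimal value.
f(x*) = 2*(-0.75)^2 + 15*(-0.75) = -10.125


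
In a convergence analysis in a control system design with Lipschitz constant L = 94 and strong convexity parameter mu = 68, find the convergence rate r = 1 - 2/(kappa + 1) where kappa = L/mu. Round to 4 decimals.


Step 1: Compute the condition number.
kappa = L/mu = 94/68 = 1.3824
Step 2: Compute the convergence rate.
r = 1 - 2/(kappa + 1) = 1 - 2*mu/(L + mu) = (L - mu)/(L + mu) = 26/162 = 0.1605


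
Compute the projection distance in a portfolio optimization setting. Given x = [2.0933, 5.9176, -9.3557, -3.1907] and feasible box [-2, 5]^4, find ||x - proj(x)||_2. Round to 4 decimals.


Project each component onto [-2, 5].
clip(2.0933) = 2.0933, clip(5.9176) = 5.0, clip(-9.3557) = -2.0, clip(-3.1907) = -2.0
Projection = [2.0933, 5.0, -2.0, -2.0]
Squared diffs: [0.0, 0.842, 54.1063, 1.4178]
Distance = sqrt(56.3661) = 7.5077


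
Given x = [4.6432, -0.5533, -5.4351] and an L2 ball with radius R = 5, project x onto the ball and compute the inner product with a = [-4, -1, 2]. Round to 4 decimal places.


Step 1: Compute ||x|| (intermediates to 6 decimals).
||x|| = sqrt(4.6432^2 + (-0.5533)^2 + (-5.4351)^2) = 7.169781
Step 2: Project.
Since ||x|| > R, scale = R/||x|| = 5/7.169781 = 0.697371, proj(x) = scale * x
proj(x) = [3.238033, -0.385855, -3.790281]
Step 3: Dot product.
a^T * proj(x) = -4*3.238033 - 1*(-0.385855) + 2*(-3.790281) = -20.1468


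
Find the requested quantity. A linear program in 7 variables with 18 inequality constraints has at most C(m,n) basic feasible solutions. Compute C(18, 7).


Each vertex corresponds to some choice of n active constraints out of m, so the number of vertices is at most C(m, n) = m! / (n!(m-n)!).
m = 18, n = 7
Numerator: 18 * 17 * 16 * 15 * 14 * 13 * 12
Denominator: 7! = 5040
C(18, 7) = 31824


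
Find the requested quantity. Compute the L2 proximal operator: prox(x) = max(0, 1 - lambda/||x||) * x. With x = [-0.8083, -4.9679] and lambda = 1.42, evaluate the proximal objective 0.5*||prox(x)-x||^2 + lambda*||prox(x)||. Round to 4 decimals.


Step 1: Compute ||x||.
||x|| = 5.0332
Step 2: Compute scaling factor.
scale = max(0, 1 - 1.42/5.0332) = 0.7179
Step 3: prox(x) = [-0.5803, -3.5663]
||prox(x)|| = 3.6132
Step 4: Proximal objective.
0.5*||prox-x||^2 = 1.0082
lambda*||prox|| = 5.1307
Total = 6.139


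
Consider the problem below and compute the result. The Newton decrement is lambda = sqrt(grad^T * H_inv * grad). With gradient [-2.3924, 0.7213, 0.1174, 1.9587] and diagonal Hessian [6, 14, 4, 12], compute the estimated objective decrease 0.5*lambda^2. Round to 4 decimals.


Step 1: H is diagonal, so H^(-1) * g = [-0.3987, 0.0515, 0.0294, 0.1632].
Step 2: g^T H^(-1) g = sum_i g_i^2 / H_ii
  = (-2.3924)^2/6 + (0.7213)^2/14 + (0.1174)^2/4 + (1.9587)^2/12
  = 0.9539 + 0.0372 + 0.0034 + 0.3197 = 1.3142
Step 3: Objective decrease = 0.5 * g^T H^(-1) g = 0.6571


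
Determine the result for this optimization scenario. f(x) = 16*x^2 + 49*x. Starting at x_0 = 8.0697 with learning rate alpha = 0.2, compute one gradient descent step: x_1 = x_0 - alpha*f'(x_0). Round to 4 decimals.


We compute the gradient at x_0 and apply the update.
f'(x) = 32*x + 49
f'(8.0697) = 32*8.0697 + 49 = 307.2304
x_1 = 8.0697 - 0.2*307.2304 = -53.3764


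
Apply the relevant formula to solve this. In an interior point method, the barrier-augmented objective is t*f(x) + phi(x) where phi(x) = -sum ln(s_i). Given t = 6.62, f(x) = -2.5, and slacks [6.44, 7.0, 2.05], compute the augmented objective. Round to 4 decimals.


Step 1: Compute log-barrier.
ln values: [1.8625, 1.9459, 0.7178]
phi = -(1.8625 + 1.9459 + 0.7178) = -4.5263
Step 2: Compute augmented objective.
t*f(x) = 6.62*-2.5 = -16.55
Total = -16.55 - 4.5263 = -21.0763


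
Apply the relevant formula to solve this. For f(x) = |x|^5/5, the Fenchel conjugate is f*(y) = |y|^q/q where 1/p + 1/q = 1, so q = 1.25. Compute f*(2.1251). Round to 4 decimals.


The conjugate exponent q satisfies 1/p + 1/q = 1.
p = 5, so q = 5/(5 - 1) = 1.25
|y|^q = 2.1251^1.25 = 2.5658
f*(2.1251) = 2.5658 / 1.25 = 2.0526


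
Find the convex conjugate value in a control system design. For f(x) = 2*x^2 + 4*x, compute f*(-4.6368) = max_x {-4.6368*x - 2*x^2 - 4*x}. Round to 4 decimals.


f*(y) = sup_x {y*x - a*x^2 - b*x} = sup_x {(y-b)*x - a*x^2}
FOC: (y - b) - 2a*x = 0 => x* = (y - b)/(2a)
x* = (-4.6368 - 4)/(2*2) = -2.1592
f*(-4.6368) = (y-b)^2/(4a) = (-4.6368 - 4)^2/(4*2)
= 74.5943/8 = 9.3243


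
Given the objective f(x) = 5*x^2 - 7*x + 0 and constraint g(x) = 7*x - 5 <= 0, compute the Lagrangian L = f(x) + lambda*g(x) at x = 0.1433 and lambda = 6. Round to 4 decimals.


Step 1: Evaluate f(x).
f(0.1433) = 5*0.1433^2 - 7*0.1433 + 0 = -0.9004
Step 2: Evaluate g(x).
g(0.1433) = 7*0.1433 - 5 = -3.9969
Step 3: Compute Lagrangian.
L = -0.9004 + 6*-3.9969 = -24.8818


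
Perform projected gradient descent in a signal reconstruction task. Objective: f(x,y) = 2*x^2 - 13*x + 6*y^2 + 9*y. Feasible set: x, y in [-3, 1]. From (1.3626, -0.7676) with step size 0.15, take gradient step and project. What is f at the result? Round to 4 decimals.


Step 1: Compute gradient at (1.3626, -0.7676).
grad_x = 2*2*1.3626 - 13 = -7.5496
grad_y = 2*6*-0.7676 + 9 = -0.2112
Step 2: Gradient step.
x_raw = 1.3626 - 0.15*-7.5496 = 2.495
y_raw = -0.7676 - 0.15*-0.2112 = -0.7359
Step 3: Project onto [-3, 1].
x_proj = clip(2.495) = 1.0
y_proj = clip(-0.7359) = -0.7359
Step 4: Evaluate f.
f(1.0, -0.7359) = -14.3738


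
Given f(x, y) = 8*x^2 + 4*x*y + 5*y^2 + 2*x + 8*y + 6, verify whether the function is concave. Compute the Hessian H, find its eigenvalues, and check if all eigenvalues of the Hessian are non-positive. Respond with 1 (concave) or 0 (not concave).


The Hessian of f(x,y) = 8*x^2 + 4*x*y + 5*y^2 + 2*x + 8*y + 6 is:
H = [[16, 4], [4, 10]]
Trace = 16 + 10 = 26
Determinant = 16*10 - (4)^2 = 144
Discriminant = (26)^2 - 4*144 = 100.0
Eigenvalues: lambda_1 = 8.0, lambda_2 = 18.0
The function is not concave.

0


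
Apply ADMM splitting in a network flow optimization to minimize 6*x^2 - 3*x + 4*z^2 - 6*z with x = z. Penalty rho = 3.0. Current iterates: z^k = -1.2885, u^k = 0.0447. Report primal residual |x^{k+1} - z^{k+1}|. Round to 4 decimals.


ADMM iteration with rho = 3.0, z^k = -1.2885, u^k = 0.0447
Step 1: x-update.
Minimize 6*x^2 - 3*x + (3.0/2)*(x + 1.2885 + 0.0447)^2
FOC: (2*6 + 3.0)*x = 3 + 3.0*(-1.2885 - 0.0447)
x^{k+1} = -0.0666
Step 2: z-update.
Minimize 4*z^2 - 6*z + (3.0/2)*(-0.0666 - z + 0.0447)^2
FOC: (2*4 + 3.0)*z = 6 + 3.0*(-0.0666 + 0.0447)
z^{k+1} = 0.5395
Step 3: u-update.
u^{k+1} = 0.0447 - 0.0666 - 0.5395 = -0.5614
Step 4: Primal residual = |-0.0666 - 0.5395| = 0.6061


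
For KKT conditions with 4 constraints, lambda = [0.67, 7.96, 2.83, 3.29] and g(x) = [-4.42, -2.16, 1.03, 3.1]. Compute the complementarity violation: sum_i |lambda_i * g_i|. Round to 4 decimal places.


KKT complementary slackness check:
lambda_1 * g_1 = 0.67 * -4.42 = -2.9614
lambda_2 * g_2 = 7.96 * -2.16 = -17.1936
lambda_3 * g_3 = 2.83 * 1.03 = 2.9149
lambda_4 * g_4 = 3.29 * 3.1 = 10.199
Total violation = 2.9614 + 17.1936 + 2.9149 + 10.199 = 33.2689


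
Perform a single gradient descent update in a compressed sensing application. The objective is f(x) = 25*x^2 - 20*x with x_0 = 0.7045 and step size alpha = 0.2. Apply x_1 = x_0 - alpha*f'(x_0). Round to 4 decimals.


We compute the gradient at x_0 and apply the update.
f'(x) = 50*x - 20
f'(0.7045) = 50*0.7045 - 20 = 15.225
x_1 = 0.7045 - 0.2*15.225 = -2.3405


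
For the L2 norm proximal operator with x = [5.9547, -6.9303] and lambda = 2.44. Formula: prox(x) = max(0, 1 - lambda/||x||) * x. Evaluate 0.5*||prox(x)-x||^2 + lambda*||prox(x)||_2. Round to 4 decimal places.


Step 1: Compute ||x||.
||x|| = 9.1372
Step 2: Compute scaling factor.
scale = max(0, 1 - 2.44/9.1372) = 0.733
Step 3: prox(x) = [4.3645, -5.0796]
||prox(x)|| = 6.6972
Step 4: Proximal objective.
0.5*||prox-x||^2 = 2.9768
lambda*||prox|| = 16.3412
Total = 19.3178


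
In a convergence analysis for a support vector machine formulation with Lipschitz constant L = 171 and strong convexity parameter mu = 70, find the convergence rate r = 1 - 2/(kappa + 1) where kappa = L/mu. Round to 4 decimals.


Step 1: Compute the condition number.
kappa = L/mu = 171/70 = 2.4429
Step 2: Compute the convergence rate.
r = 1 - 2/(kappa + 1) = 1 - 2*mu/(L + mu) = (L - mu)/(L + mu) = 101/241 = 0.4191


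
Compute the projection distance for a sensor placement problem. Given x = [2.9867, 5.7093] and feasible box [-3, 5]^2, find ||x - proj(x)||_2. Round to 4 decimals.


Project each component onto [-3, 5].
clip(2.9867) = 2.9867, clip(5.7093) = 5.0
Projection = [2.9867, 5.0]
Squared diffs: [0.0, 0.5031]
Distance = sqrt(0.5031) = 0.7093


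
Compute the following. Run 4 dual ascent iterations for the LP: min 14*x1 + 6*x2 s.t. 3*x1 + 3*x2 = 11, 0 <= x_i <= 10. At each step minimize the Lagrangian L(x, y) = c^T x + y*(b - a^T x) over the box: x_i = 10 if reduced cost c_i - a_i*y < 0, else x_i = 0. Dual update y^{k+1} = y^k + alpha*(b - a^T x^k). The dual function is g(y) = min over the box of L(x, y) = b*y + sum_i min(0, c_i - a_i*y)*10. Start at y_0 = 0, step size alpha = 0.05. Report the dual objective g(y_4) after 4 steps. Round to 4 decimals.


Dual ascent for LP: min 14*x1 + 6*x2, 3*x1 + 3*x2 = 11, 0 <= x_i <= 10
Step 1: y^k = 0.0, reduced costs: (14.0, 6.0)
  x^k = (0.0, 0.0), subgradient = b - a^T x = 11.0
  y^{k+1} = 0.0 + 0.05*11.0 = 0.55
Step 2: y^k = 0.55, reduced costs: (12.35, 4.35)
  x^k = (0.0, 0.0), subgradient = b - a^T x = 11.0
  y^{k+1} = 0.55 + 0.05*11.0 = 1.1
Step 3: y^k = 1.1, reduced costs: (10.7, 2.7)
  x^k = (0.0, 0.0), subgradient = b - a^T x = 11.0
  y^{k+1} = 1.1 + 0.05*11.0 = 1.65
Step 4: y^k = 1.65, reduced costs: (9.05, 1.05)
  x^k = (0.0, 0.0), subgradient = b - a^T x = 11.0
  y^{k+1} = 1.65 + 0.05*11.0 = 2.2
Dual objective at y_4 = 2.2: reduced costs (7.4, -0.6), box minimizer x = (0.0, 10.0)
g(y_4) = b*y + (c1 - a1*y)*x1 + (c2 - a2*y)*x2 = 11*2.2 + 7.4*0.0 + (-0.6)*10.0 = 24.2 + 0.0 - 6.0 = 18.2


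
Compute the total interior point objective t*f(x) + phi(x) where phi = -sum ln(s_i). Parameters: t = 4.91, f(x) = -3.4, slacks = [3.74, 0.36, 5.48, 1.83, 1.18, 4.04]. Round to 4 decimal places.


Step 1: Compute log-barrier.
ln values: [1.3191, -1.0217, 1.7011, 0.6043, 0.1655, 1.3962]
phi = -(1.3191 - 1.0217 + 1.7011 + 0.6043 + 0.1655 + 1.3962) = -4.1646
Step 2: Compute augmented objective.
t*f(x) = 4.91*-3.4 = -16.694
Total = -16.694 - 4.1646 = -20.8586


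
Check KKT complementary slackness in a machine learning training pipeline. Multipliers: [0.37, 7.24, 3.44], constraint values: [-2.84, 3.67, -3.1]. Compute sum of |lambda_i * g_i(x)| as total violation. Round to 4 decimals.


KKT complementary slackness check:
lambda_1 * g_1 = 0.37 * -2.84 = -1.0508
lambda_2 * g_2 = 7.24 * 3.67 = 26.5708
lambda_3 * g_3 = 3.44 * -3.1 = -10.664
Total violation = 1.0508 + 26.5708 + 10.664 = 38.2856


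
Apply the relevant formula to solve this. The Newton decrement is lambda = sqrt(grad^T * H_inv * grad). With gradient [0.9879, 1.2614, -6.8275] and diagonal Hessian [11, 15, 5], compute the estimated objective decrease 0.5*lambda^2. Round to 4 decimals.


Step 1: H is diagonal, so H^(-1) * g = [0.0898, 0.0841, -1.3655].
Step 2: g^T H^(-1) g = sum_i g_i^2 / H_ii
  = (0.9879)^2/11 + (1.2614)^2/15 + (-6.8275)^2/5
  = 0.0887 + 0.1061 + 9.323 = 9.5177
Step 3: Objective decrease = 0.5 * g^T H^(-1) g = 4.7589


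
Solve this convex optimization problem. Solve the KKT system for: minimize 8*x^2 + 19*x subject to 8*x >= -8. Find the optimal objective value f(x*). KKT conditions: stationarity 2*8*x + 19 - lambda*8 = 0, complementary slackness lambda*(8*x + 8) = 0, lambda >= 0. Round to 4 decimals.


Step 1: Try lambda = 0 (constraint inactive).
x_unc = -19/(2*8) = -1.1875
Check: 8*-1.1875 = -9.5 < -8 -- violated!
Step 2: Constraint must be active: 8*x = -8
x* = -8/8 = -1.0
lambda = (2*8*(-1.0) + 19)/8 = 0.375
Step 3: Compute optimal value.
f(x*) = 8*(-1.0)^2 + 19*(-1.0) = -11.0


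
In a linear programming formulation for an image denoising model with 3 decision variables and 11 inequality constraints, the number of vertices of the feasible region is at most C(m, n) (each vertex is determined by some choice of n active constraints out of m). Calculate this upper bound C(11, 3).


Each vertex corresponds to some choice of n active constraints out of m, so the number of vertices is at most C(m, n) = m! / (n!(m-n)!).
m = 11, n = 3
Numerator: 11 * 10 * 9
Denominator: 3! = 6
C(11, 3) = 165


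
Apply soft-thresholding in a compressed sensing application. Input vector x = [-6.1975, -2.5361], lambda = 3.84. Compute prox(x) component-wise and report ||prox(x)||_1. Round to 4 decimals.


Soft-thresholding with lambda = 3.84:
prox(-6.1975) = sign(-6.1975)*max(|-6.1975| - 3.84, 0) = -2.3575
prox(-2.5361) = sign(-2.5361)*max(|-2.5361| - 3.84, 0) = 0.0
prox(x) = [-2.3575, 0.0]
||prox(x)||_1 = 2.3575 + 0.0 = 2.3575


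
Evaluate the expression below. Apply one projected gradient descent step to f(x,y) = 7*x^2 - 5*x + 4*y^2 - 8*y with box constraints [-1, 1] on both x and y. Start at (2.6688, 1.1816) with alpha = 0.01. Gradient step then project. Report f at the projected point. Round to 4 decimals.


Step 1: Compute gradient at (2.6688, 1.1816).
grad_x = 2*7*2.6688 - 5 = 32.3632
grad_y = 2*4*1.1816 - 8 = 1.4528
Step 2: Gradient step.
x_raw = 2.6688 - 0.01*32.3632 = 2.3452
y_raw = 1.1816 - 0.01*1.4528 = 1.1671
Step 3: Project onto [-1, 1].
x_proj = clip(2.3452) = 1.0
y_proj = clip(1.1671) = 1.0
Step 4: Evaluate f.
f(1.0, 1.0) = -2.0


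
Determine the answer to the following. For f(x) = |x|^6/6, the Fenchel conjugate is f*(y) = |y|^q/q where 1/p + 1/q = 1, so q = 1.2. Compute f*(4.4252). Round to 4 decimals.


The conjugate exponent q satisfies 1/p + 1/q = 1.
p = 6, so q = 6/(6 - 1) = 1.2
|y|^q = 4.4252^1.2 = 5.9583
f*(4.4252) = 5.9583 / 1.2 = 4.9652


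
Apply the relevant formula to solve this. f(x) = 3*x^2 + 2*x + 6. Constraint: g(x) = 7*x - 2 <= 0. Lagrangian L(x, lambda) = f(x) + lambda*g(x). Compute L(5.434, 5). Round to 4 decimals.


Step 1: Evaluate f(x).
f(5.434) = 3*5.434^2 + 2*5.434 + 6 = 105.4531
Step 2: Evaluate g(x).
g(5.434) = 7*5.434 - 2 = 36.038
Step 3: Compute Lagrangian.
L = 105.4531 + 5*36.038 = 285.6431


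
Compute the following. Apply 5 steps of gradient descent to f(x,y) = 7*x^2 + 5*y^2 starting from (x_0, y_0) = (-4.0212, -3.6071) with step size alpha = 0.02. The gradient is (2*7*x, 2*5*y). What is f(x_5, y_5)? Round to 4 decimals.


Gradient descent on f(x,y) = 7*x^2 + 5*y^2.
Starting point: (-4.0212, -3.6071), alpha = 0.02
Step 1: grad_x = 2*7*-4.0212 = -56.2968, grad_y = 2*5*-3.6071 = -36.071
  x_1 = -4.0212 - 0.02*-56.2968 = -2.8953
  y_1 = -3.6071 - 0.02*-36.071 = -2.8857
Step 2: grad_x = 2*7*-2.8953 = -40.5337, grad_y = 2*5*-2.8857 = -28.8568
  x_2 = -2.8953 - 0.02*-40.5337 = -2.0846
  y_2 = -2.8857 - 0.02*-28.8568 = -2.3085
Step 3: grad_x = 2*7*-2.0846 = -29.1843, grad_y = 2*5*-2.3085 = -23.0854
  x_3 = -2.0846 - 0.02*-29.1843 = -1.5009
  y_3 = -2.3085 - 0.02*-23.0854 = -1.8468
Step 4: grad_x = 2*7*-1.5009 = -21.0127, grad_y = 2*5*-1.8468 = -18.4684
  x_4 = -1.5009 - 0.02*-21.0127 = -1.0807
  y_4 = -1.8468 - 0.02*-18.4684 = -1.4775
Step 5: grad_x = 2*7*-1.0807 = -15.1291, grad_y = 2*5*-1.4775 = -14.7747
  x_5 = -1.0807 - 0.02*-15.1291 = -0.7781
  y_5 = -1.4775 - 0.02*-14.7747 = -1.182
f(-0.7781, -1.182) = 7*(-0.7781)^2 + 5*(-1.182)^2 = 11.2231


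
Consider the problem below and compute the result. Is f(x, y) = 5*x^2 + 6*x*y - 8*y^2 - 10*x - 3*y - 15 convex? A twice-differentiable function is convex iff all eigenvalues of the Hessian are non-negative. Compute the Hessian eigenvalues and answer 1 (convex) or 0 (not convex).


The Hessian of f(x,y) = 5*x^2 + 6*x*y - 8*y^2 - 10*x - 3*y - 15 is:
H = [[10, 6], [6, -16]]
Trace = 10 - 16 = -6
Determinant = 10*-16 - (6)^2 = -196
Discriminant = (-6)^2 - 4*-196 = 820.0
Eigenvalues: lambda_1 = -17.3178, lambda_2 = 11.3178
The function is not convex.

0


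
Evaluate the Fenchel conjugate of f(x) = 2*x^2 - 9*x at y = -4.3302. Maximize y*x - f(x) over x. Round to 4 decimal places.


f*(y) = sup_x {y*x - a*x^2 - b*x} = sup_x {(y-b)*x - a*x^2}
FOC: (y - b) - 2a*x = 0 => x* = (y - b)/(2a)
x* = (-4.3302 + 9)/(2*2) = 1.1675
f*(-4.3302) = (y-b)^2/(4a) = (-4.3302 + 9)^2/(4*2)
= 21.807/8 = 2.7259


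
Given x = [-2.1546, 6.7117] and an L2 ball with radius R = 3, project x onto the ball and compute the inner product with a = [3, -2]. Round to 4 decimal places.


Step 1: Compute ||x|| (intermediates to 6 decimals).
||x|| = sqrt((-2.1546)^2 + 6.7117^2) = 7.049058
Step 2: Project.
Since ||x|| > R, scale = R/||x|| = 3/7.049058 = 0.425589, proj(x) = scale * x
proj(x) = [-0.916974, 2.856426]
Step 3: Dot product.
a^T * proj(x) = 3*(-0.916974) - 2*2.856426 = -8.4638


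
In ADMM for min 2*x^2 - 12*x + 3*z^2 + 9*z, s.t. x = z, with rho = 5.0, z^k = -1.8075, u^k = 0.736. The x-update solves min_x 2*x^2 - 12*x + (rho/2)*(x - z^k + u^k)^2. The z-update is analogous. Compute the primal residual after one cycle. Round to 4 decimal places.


ADMM iteration with rho = 5.0, z^k = -1.8075, u^k = 0.736
Step 1: x-update.
Minimize 2*x^2 - 12*x + (5.0/2)*(x + 1.8075 + 0.736)^2
FOC: (2*2 + 5.0)*x = 12 + 5.0*(-1.8075 - 0.736)
x^{k+1} = -0.0797
Step 2: z-update.
Minimize 3*z^2 + 9*z + (5.0/2)*(-0.0797 - z + 0.736)^2
FOC: (2*3 + 5.0)*z = -9 + 5.0*(-0.0797 + 0.736)
z^{k+1} = -0.5199
Step 3: u-update.
u^{k+1} = 0.736 - 0.0797 + 0.5199 = 1.1762
Step 4: Primal residual = |-0.0797 + 0.5199| = 0.4402


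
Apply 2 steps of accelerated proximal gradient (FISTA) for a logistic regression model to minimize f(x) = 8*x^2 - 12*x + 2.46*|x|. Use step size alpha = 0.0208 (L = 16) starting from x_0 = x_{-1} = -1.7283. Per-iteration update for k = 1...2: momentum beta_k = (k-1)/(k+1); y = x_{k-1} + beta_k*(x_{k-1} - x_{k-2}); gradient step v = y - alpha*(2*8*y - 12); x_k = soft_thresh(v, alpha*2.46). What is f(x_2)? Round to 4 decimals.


FISTA on f(x) = 8*x^2 - 12*x + 2.46*|x|
L = 16, alpha = 0.0208
Iteration 1: beta = 0.0, y = -1.7283 + 0.0*(-1.7283 + 1.7283) = -1.7283
  grad(y) = -39.6528, v = y - alpha*grad = -0.9035
  prox(v) = soft_thresh(-0.9035, 0.0512) = -0.8524
Iteration 2: beta = 0.3333, y = -0.8524 + 0.3333*(-0.8524 + 1.7283) = -0.5604
  grad(y) = -20.9659, v = y - alpha*grad = -0.1243
  prox(v) = soft_thresh(-0.1243, 0.0512) = -0.0731
f(x_2) = 8*(-0.0731)^2 - 12*(-0.0731) + 2.46*|-0.0731| = 1.1


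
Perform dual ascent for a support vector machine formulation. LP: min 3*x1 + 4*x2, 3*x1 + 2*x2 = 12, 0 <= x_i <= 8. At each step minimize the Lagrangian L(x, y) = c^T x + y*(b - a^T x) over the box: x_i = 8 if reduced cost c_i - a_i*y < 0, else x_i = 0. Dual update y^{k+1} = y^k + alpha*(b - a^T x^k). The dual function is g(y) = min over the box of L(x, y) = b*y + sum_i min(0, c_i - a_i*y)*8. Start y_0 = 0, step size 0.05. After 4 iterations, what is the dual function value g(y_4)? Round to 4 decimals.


Dual ascent for LP: min 3*x1 + 4*x2, 3*x1 + 2*x2 = 12, 0 <= x_i <= 8
Step 1: y^k = 0.0, reduced costs: (3.0, 4.0)
  x^k = (0.0, 0.0), subgradient = b - a^T x = 12.0
  y^{k+1} = 0.0 + 0.05*12.0 = 0.6
Step 2: y^k = 0.6, reduced costs: (1.2, 2.8)
  x^k = (0.0, 0.0), subgradient = b - a^T x = 12.0
  y^{k+1} = 0.6 + 0.05*12.0 = 1.2
Step 3: y^k = 1.2, reduced costs: (-0.6, 1.6)
  x^k = (8.0, 0.0), subgradient = b - a^T x = -12.0
  y^{k+1} = 1.2 + 0.05*-12.0 = 0.6
Step 4: y^k = 0.6, reduced costs: (1.2, 2.8)
  x^k = (0.0, 0.0), subgradient = b - a^T x = 12.0
  y^{k+1} = 0.6 + 0.05*12.0 = 1.2
Dual objective at y_4 = 1.2: reduced costs (-0.6, 1.6), box minimizer x = (8.0, 0.0)
g(y_4) = b*y + (c1 - a1*y)*x1 + (c2 - a2*y)*x2 = 12*1.2 + (-0.6)*8.0 + 1.6*0.0 = 14.4 - 4.8 + 0.0 = 9.6


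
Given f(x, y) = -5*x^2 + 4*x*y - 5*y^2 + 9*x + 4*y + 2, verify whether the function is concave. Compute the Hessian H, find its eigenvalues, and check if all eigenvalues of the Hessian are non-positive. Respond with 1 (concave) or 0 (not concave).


The Hessian of f(x,y) = -5*x^2 + 4*x*y - 5*y^2 + 9*x + 4*y + 2 is:
H = [[-10, 4], [4, -10]]
Trace = -10 - 10 = -20
Determinant = -10*-10 - (4)^2 = 84
Discriminant = (-20)^2 - 4*84 = 64.0
Eigenvalues: lambda_1 = -14.0, lambda_2 = -6.0
The function is concave.

1


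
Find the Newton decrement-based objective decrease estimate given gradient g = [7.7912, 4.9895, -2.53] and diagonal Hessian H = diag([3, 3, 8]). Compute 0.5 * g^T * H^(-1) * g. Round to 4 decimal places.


Step 1: H is diagonal, so H^(-1) * g = [2.5971, 1.6632, -0.3163].
Step 2: g^T H^(-1) g = sum_i g_i^2 / H_ii
  = (7.7912)^2/3 + (4.9895)^2/3 + (-2.53)^2/8
  = 20.2343 + 8.2984 + 0.8001 = 29.3327
Step 3: Objective decrease = 0.5 * g^T H^(-1) g = 14.6664


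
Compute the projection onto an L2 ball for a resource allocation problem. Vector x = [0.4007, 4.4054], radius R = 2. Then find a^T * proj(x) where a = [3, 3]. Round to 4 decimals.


Step 1: Compute ||x|| (intermediates to 6 decimals).
||x|| = sqrt(0.4007^2 + 4.4054^2) = 4.423586
Step 2: Project.
Since ||x|| > R, scale = R/||x|| = 2/4.423586 = 0.452122, proj(x) = scale * x
proj(x) = [0.181165, 1.991778]
Step 3: Dot product.
a^T * proj(x) = 3*0.181165 + 3*1.991778 = 6.5188


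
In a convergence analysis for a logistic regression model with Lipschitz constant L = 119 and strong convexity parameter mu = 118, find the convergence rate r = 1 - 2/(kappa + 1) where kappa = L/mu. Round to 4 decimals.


Step 1: Compute the condition number.
kappa = L/mu = 119/118 = 1.0085
Step 2: Compute the convergence rate.
r = 1 - 2/(kappa + 1) = 1 - 2*mu/(L + mu) = (L - mu)/(L + mu) = 1/237 = 0.0042


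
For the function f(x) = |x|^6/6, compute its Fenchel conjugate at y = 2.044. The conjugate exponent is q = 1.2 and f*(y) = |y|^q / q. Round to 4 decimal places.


The conjugate exponent q satisfies 1/p + 1/q = 1.
p = 6, so q = 6/(6 - 1) = 1.2
|y|^q = 2.044^1.2 = 2.3582
f*(2.044) = 2.3582 / 1.2 = 1.9652


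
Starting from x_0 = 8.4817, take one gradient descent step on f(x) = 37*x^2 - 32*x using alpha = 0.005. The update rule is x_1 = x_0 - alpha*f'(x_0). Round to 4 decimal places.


We compute the gradient at x_0 and apply the update.
f'(x) = 74*x - 32
f'(8.4817) = 74*8.4817 - 32 = 595.6458
x_1 = 8.4817 - 0.005*595.6458 = 5.5035


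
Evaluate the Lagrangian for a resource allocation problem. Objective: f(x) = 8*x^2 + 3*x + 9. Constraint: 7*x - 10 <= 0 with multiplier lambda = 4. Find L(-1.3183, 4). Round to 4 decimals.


Step 1: Evaluate f(x).
f(-1.3183) = 8*(-1.3183)^2 + 3*(-1.3183) + 9 = 18.9484
Step 2: Evaluate g(x).
g(-1.3183) = 7*-1.3183 - 10 = -19.2281
Step 3: Compute Lagrangian.
L = 18.9484 + 4*-19.2281 = -57.964


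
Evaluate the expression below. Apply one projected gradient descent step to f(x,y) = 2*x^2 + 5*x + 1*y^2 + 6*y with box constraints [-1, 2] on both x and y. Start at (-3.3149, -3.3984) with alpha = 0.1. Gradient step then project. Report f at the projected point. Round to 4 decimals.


Step 1: Compute gradient at (-3.3149, -3.3984).
grad_x = 2*2*-3.3149 + 5 = -8.2596
grad_y = 2*1*-3.3984 + 6 = -0.7968
Step 2: Gradient step.
x_raw = -3.3149 - 0.1*-8.2596 = -2.4889
y_raw = -3.3984 - 0.1*-0.7968 = -3.3187
Step 3: Project onto [-1, 2].
x_proj = clip(-2.4889) = -1.0
y_proj = clip(-3.3187) = -1.0
Step 4: Evaluate f.
f(-1.0, -1.0) = -8.0


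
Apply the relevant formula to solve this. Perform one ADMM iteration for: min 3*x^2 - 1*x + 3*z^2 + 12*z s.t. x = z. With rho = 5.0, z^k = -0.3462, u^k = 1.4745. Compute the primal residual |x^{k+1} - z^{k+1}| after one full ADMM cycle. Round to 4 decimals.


ADMM iteration with rho = 5.0, z^k = -0.3462, u^k = 1.4745
Step 1: x-update.
Minimize 3*x^2 - 1*x + (5.0/2)*(x + 0.3462 + 1.4745)^2
FOC: (2*3 + 5.0)*x = 1 + 5.0*(-0.3462 - 1.4745)
x^{k+1} = -0.7367
Step 2: z-update.
Minimize 3*z^2 + 12*z + (5.0/2)*(-0.7367 - z + 1.4745)^2
FOC: (2*3 + 5.0)*z = -12 + 5.0*(-0.7367 + 1.4745)
z^{k+1} = -0.7555
Step 3: u-update.
u^{k+1} = 1.4745 - 0.7367 + 0.7555 = 1.4934
Step 4: Primal residual = |-0.7367 + 0.7555| = 0.0189


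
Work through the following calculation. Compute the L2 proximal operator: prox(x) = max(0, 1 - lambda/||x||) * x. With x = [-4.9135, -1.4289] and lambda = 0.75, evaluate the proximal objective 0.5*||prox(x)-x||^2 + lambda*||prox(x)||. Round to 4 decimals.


Step 1: Compute ||x||.
||x|| = 5.1171
Step 2: Compute scaling factor.
scale = max(0, 1 - 0.75/5.1171) = 0.8534
Step 3: prox(x) = [-4.1933, -1.2195]
||prox(x)|| = 4.3671
Step 4: Proximal objective.
0.5*||prox-x||^2 = 0.2813
lambda*||prox|| = 3.2753
Total = 3.5565


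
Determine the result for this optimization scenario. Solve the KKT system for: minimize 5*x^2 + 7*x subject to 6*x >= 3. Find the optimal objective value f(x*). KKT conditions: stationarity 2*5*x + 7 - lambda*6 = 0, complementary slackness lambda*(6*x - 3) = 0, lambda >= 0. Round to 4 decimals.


Step 1: Try lambda = 0 (constraint inactive).
x_unc = -7/(2*5) = -0.7
Check: 6*-0.7 = -4.2 < 3 -- violated!
Step 2: Constraint must be active: 6*x = 3
x* = 3/6 = 0.5
lambda = (2*5*0.5 + 7)/6 = 2.0
Step 3: Compute optimal value.
f(x*) = 5*0.5^2 + 7*0.5 = 4.75


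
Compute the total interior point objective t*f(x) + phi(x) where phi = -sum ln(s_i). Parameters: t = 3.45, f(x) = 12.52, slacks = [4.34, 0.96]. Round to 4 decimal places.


Step 1: Compute log-barrier.
ln values: [1.4679, -0.0408]
phi = -(1.4679 - 0.0408) = -1.4271
Step 2: Compute augmented objective.
t*f(x) = 3.45*12.52 = 43.194
Total = 43.194 - 1.4271 = 41.7669


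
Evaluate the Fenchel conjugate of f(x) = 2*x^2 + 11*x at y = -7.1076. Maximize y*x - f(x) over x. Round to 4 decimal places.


f*(y) = sup_x {y*x - a*x^2 - b*x} = sup_x {(y-b)*x - a*x^2}
FOC: (y - b) - 2a*x = 0 => x* = (y - b)/(2a)
x* = (-7.1076 - 11)/(2*2) = -4.5269
f*(-7.1076) = (y-b)^2/(4a) = (-7.1076 - 11)^2/(4*2)
= 327.8852/8 = 40.9856


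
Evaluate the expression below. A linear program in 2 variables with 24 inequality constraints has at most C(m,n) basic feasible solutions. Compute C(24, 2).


Each vertex corresponds to some choice of n active constraints out of m, so the number of vertices is at most C(m, n) = m! / (n!(m-n)!).
m = 24, n = 2
Numerator: 24 * 23
Denominator: 2! = 2
C(24, 2) = 276


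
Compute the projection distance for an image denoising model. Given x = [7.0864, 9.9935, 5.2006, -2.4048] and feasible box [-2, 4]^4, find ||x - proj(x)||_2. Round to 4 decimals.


Project each component onto [-2, 4].
clip(7.0864) = 4.0, clip(9.9935) = 4.0, clip(5.2006) = 4.0, clip(-2.4048) = -2.0
Projection = [4.0, 4.0, 4.0, -2.0]
Squared diffs: [9.5259, 35.922, 1.4414, 0.1639]
Distance = sqrt(47.0532) = 6.8595


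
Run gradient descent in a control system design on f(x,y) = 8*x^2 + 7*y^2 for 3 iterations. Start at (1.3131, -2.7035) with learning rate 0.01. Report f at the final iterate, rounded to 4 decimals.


Gradient descent on f(x,y) = 8*x^2 + 7*y^2.
Starting point: (1.3131, -2.7035), alpha = 0.01
Step 1: grad_x = 2*8*1.3131 = 21.0096, grad_y = 2*7*-2.7035 = -37.849
  x_1 = 1.3131 - 0.01*21.0096 = 1.103
  y_1 = -2.7035 - 0.01*-37.849 = -2.325
Step 2: grad_x = 2*8*1.103 = 17.6481, grad_y = 2*7*-2.325 = -32.5501
  x_2 = 1.103 - 0.01*17.6481 = 0.9265
  y_2 = -2.325 - 0.01*-32.5501 = -1.9995
Step 3: grad_x = 2*8*0.9265 = 14.8244, grad_y = 2*7*-1.9995 = -27.9931
  x_3 = 0.9265 - 0.01*14.8244 = 0.7783
  y_3 = -1.9995 - 0.01*-27.9931 = -1.7196
f(0.7783, -1.7196) = 8*0.7783^2 + 7*(-1.7196)^2 = 25.5444


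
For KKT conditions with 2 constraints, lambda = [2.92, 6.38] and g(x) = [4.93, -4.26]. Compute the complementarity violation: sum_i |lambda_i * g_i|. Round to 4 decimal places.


KKT complementary slackness check:
lambda_1 * g_1 = 2.92 * 4.93 = 14.3956
lambda_2 * g_2 = 6.38 * -4.26 = -27.1788
Total violation = 14.3956 + 27.1788 = 41.5744


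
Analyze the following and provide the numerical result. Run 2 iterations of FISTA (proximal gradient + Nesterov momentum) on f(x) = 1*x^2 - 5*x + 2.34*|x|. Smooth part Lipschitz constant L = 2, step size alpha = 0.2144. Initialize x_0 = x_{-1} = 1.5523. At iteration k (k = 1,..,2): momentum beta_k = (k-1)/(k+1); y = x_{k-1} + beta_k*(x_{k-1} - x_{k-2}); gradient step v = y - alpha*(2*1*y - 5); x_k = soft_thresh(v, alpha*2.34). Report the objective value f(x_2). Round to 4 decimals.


FISTA on f(x) = 1*x^2 - 5*x + 2.34*|x|
L = 2, alpha = 0.2144
Iteration 1: beta = 0.0, y = 1.5523 + 0.0*(1.5523 - 1.5523) = 1.5523
  grad(y) = -1.8954, v = y - alpha*grad = 1.9587
  prox(v) = soft_thresh(1.9587, 0.5017) = 1.457
Iteration 2: beta = 0.3333, y = 1.457 + 0.3333*(1.457 - 1.5523) = 1.4252
  grad(y) = -2.1496, v = y - alpha*grad = 1.8861
  prox(v) = soft_thresh(1.8861, 0.5017) = 1.3844
f(x_2) = 1*1.3844^2 - 5*1.3844 + 2.34*|1.3844| = -1.7659


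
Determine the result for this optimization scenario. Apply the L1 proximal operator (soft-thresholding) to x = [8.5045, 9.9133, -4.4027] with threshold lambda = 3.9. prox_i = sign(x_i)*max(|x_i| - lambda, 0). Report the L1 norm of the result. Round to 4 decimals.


Soft-thresholding with lambda = 3.9:
prox(8.5045) = sign(8.5045)*max(|8.5045| - 3.9, 0) = 4.6045
prox(9.9133) = sign(9.9133)*max(|9.9133| - 3.9, 0) = 6.0133
prox(-4.4027) = sign(-4.4027)*max(|-4.4027| - 3.9, 0) = -0.5027
prox(x) = [4.6045, 6.0133, -0.5027]
||prox(x)||_1 = 4.6045 + 6.0133 + 0.5027 = 11.1205


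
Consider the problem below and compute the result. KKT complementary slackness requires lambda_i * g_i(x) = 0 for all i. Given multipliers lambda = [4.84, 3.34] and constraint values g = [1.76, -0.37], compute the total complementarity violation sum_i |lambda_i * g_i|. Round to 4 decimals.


KKT complementary slackness check:
lambda_1 * g_1 = 4.84 * 1.76 = 8.5184
lambda_2 * g_2 = 3.34 * -0.37 = -1.2358
Total violation = 8.5184 + 1.2358 = 9.7542


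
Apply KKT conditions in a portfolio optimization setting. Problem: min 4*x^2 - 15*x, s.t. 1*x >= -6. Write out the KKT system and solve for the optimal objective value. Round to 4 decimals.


Step 1: Try lambda = 0 (constraint inactive).
Stationarity: 2*4*x - 15 = 0
x* = 15/(2*4) = 1.875
Check constraint: 1*1.875 = 1.875 >= -6 -- satisfied.
Step 2: Compute optimal value.
f(x*) = 4*1.875^2 - 15*1.875 = -14.0625


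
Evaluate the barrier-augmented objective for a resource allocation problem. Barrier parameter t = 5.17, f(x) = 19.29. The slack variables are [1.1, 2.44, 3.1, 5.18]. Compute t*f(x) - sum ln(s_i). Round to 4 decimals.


Step 1: Compute log-barrier.
ln values: [0.0953, 0.892, 1.1314, 1.6448]
phi = -(0.0953 + 0.892 + 1.1314 + 1.6448) = -3.7635
Step 2: Compute augmented objective.
t*f(x) = 5.17*19.29 = 99.7293
Total = 99.7293 - 3.7635 = 95.9658


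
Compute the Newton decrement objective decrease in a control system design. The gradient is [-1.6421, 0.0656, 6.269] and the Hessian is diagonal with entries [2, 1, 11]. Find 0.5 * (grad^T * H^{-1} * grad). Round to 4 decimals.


Step 1: H is diagonal, so H^(-1) * g = [-0.8211, 0.0656, 0.5699].
Step 2: g^T H^(-1) g = sum_i g_i^2 / H_ii
  = (-1.6421)^2/2 + (0.0656)^2/1 + (6.269)^2/11
  = 1.3482 + 0.0043 + 3.5728 = 4.9253
Step 3: Objective decrease = 0.5 * g^T H^(-1) g = 2.4627


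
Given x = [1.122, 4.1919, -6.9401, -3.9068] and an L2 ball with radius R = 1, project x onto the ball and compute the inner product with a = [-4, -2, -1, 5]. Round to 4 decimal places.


Step 1: Compute ||x|| (intermediates to 6 decimals).
||x|| = sqrt(1.122^2 + 4.1919^2 + (-6.9401)^2 + (-3.9068)^2) = 9.069674
Step 2: Project.
Since ||x|| > R, scale = R/||x|| = 1/9.069674 = 0.110258, proj(x) = scale * x
proj(x) = [0.123709, 0.462191, -0.765202, -0.430756]
Step 3: Dot product.
a^T * proj(x) = -4*0.123709 - 2*0.462191 - 1*(-0.765202) + 5*(-0.430756) = -2.8078
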